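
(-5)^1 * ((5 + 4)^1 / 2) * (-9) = 405 / 2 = 202.50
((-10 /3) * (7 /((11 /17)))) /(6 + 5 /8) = -9520 /1749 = -5.44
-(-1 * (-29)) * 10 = -290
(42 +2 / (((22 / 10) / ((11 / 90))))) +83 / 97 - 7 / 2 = 68909 / 1746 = 39.47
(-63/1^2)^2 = 3969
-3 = -3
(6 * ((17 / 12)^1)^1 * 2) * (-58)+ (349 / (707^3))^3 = -43516267636134239357245719753 / 44134145675592534845119907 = -986.00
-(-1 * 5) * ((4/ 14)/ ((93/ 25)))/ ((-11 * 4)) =-0.01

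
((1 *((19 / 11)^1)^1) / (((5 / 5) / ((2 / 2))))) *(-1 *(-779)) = 14801 / 11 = 1345.55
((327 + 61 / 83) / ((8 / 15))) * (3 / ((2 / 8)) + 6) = 11061.05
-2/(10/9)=-1.80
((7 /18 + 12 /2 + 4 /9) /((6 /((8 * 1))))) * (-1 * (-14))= 1148 /9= 127.56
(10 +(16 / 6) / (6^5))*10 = 145805 / 1458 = 100.00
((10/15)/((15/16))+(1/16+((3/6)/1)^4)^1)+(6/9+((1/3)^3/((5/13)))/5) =8219/5400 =1.52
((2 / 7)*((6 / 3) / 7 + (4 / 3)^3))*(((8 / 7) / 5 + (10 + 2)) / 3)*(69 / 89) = 9883376 / 4121145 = 2.40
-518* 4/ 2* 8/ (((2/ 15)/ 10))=-621600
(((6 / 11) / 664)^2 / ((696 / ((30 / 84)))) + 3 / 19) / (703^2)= 129956741661 / 406763344258380032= 0.00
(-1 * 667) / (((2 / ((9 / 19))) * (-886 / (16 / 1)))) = 24012 / 8417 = 2.85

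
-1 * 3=-3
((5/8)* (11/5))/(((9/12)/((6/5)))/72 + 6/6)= 792/581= 1.36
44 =44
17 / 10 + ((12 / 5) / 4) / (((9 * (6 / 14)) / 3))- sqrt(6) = 13 / 6- sqrt(6) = -0.28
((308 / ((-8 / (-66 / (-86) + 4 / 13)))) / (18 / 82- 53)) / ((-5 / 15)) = -5692071 / 2419352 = -2.35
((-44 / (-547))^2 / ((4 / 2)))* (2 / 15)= 1936 / 4488135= 0.00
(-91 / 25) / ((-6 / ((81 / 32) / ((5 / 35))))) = 17199 / 1600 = 10.75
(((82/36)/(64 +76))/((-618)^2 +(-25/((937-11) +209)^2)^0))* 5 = 0.00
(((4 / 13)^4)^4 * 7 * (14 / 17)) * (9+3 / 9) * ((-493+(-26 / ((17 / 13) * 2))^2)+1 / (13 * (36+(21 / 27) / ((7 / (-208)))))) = -168710539805043195904 / 1232485308945694884680041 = -0.00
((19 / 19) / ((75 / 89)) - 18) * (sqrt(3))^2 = -1261 / 25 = -50.44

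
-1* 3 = -3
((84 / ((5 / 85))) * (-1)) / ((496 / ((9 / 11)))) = -3213 / 1364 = -2.36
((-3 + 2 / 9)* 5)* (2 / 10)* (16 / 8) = -50 / 9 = -5.56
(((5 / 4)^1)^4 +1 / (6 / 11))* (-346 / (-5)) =567959 / 1920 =295.81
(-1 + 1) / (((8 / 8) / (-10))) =0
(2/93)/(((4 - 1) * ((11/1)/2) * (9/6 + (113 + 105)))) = 0.00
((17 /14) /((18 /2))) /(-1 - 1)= -17 /252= -0.07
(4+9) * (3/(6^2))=13/12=1.08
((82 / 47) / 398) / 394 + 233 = 858624147 / 3685082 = 233.00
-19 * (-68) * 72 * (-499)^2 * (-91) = -2107839281184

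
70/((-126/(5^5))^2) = 48828125/1134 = 43058.31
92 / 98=46 / 49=0.94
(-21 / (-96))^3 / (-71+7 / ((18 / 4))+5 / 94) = -145089 / 961822720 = -0.00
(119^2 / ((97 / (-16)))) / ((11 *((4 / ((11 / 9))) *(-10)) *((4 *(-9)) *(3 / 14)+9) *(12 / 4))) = 198254 / 117855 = 1.68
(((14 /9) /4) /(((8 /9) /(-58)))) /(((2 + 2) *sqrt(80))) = -203 *sqrt(5) /640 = -0.71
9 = 9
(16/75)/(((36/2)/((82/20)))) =164/3375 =0.05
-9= -9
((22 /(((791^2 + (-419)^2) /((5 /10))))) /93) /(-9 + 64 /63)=-231 /12493766506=-0.00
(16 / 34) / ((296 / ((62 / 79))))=62 / 49691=0.00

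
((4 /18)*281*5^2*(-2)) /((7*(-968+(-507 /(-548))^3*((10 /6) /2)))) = 9248642470400 /20058174089541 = 0.46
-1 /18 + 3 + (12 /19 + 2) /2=1457 /342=4.26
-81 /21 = -27 /7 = -3.86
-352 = -352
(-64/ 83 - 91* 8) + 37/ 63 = -3807673/ 5229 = -728.18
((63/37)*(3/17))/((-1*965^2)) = -189/585740525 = -0.00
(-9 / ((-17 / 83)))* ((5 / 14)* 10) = 18675 / 119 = 156.93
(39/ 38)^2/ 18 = 169/ 2888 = 0.06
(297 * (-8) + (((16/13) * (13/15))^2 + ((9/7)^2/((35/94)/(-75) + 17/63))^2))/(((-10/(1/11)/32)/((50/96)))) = 1584162884643044/4475967904485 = 353.93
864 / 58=432 / 29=14.90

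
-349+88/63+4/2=-21773/63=-345.60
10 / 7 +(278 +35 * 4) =2936 / 7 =419.43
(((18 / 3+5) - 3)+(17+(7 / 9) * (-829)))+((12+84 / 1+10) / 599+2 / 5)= -16690558 / 26955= -619.20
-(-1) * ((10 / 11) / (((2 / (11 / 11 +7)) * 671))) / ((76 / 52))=520 / 140239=0.00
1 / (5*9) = 1 / 45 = 0.02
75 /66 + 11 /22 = 1.64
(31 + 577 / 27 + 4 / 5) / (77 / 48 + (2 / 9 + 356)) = 114848 / 772905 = 0.15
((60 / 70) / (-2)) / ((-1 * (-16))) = -3 / 112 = -0.03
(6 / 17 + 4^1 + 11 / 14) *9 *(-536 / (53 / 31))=-91446156 / 6307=-14499.15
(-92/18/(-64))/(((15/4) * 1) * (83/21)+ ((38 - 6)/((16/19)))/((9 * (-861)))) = 19803/3674024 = 0.01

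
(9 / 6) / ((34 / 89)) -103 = -6737 / 68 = -99.07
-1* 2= -2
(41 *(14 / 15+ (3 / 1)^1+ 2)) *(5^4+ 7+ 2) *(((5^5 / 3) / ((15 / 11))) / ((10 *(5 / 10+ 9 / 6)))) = 318101575 / 54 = 5890769.91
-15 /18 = -5 /6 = -0.83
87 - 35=52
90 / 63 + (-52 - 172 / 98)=-2564 / 49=-52.33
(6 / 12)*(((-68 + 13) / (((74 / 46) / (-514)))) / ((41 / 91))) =29584555 / 1517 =19502.01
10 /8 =5 /4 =1.25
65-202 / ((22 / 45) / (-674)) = 3064045 / 11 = 278549.55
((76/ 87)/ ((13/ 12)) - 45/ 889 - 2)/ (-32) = 417015/ 10724896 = 0.04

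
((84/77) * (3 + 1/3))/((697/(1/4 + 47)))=1890/7667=0.25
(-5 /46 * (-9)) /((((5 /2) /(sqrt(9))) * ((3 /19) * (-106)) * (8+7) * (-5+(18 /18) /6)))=171 /176755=0.00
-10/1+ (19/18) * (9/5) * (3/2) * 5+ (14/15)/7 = 263/60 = 4.38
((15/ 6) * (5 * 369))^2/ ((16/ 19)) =1616911875/ 64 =25264248.05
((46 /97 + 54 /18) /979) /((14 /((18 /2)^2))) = 27297 /1329482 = 0.02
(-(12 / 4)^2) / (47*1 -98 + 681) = -1 / 70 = -0.01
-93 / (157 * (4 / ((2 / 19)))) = -93 / 5966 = -0.02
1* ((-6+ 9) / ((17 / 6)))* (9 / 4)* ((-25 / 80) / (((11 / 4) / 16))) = -4.33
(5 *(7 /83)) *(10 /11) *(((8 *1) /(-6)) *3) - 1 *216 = -217.53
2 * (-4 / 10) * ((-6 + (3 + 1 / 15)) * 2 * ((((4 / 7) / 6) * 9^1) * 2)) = 1408 / 175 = 8.05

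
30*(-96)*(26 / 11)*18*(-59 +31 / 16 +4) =71519760 / 11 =6501796.36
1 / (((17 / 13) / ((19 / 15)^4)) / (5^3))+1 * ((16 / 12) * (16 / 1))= 1841053 / 6885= 267.40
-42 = -42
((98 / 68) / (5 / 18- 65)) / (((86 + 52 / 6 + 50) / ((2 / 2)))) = -189 / 1227910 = -0.00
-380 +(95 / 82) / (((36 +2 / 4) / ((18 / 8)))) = -4548505 / 11972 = -379.93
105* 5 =525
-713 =-713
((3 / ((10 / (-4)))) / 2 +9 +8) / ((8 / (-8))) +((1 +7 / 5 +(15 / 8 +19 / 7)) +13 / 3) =-853 / 168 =-5.08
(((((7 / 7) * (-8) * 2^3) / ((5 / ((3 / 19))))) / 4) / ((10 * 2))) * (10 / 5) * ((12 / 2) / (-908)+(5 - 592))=3198012 / 107825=29.66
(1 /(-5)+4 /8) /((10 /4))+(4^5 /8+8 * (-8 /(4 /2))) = 2403 /25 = 96.12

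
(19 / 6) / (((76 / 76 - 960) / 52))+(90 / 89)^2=19390726 / 22788717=0.85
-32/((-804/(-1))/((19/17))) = -152/3417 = -0.04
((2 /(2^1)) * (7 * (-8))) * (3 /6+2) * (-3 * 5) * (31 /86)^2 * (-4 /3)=-363.82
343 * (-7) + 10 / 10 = -2400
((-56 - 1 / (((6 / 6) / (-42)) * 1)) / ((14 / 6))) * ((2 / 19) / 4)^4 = -0.00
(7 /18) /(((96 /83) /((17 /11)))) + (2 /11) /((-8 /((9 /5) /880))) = 678983 /1306800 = 0.52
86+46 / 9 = 820 / 9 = 91.11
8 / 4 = 2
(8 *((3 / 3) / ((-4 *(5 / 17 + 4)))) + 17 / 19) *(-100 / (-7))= 8500 / 1387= 6.13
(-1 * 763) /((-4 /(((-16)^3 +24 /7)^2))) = 3194898626.29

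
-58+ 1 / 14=-811 / 14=-57.93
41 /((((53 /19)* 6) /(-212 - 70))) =-36613 /53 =-690.81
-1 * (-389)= 389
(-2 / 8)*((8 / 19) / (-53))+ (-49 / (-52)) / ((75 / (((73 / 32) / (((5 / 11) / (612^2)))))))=309173839487 / 13091000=23617.28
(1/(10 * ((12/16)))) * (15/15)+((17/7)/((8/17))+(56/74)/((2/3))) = 199819/31080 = 6.43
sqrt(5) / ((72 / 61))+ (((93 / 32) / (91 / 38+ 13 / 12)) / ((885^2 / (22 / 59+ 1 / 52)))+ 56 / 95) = 18970592377333 / 32182232087200+ 61 * sqrt(5) / 72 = 2.48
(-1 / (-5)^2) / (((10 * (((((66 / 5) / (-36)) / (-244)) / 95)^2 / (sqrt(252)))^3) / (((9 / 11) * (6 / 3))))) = -12310973761072444864488198144000000000 * sqrt(7) / 19487171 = -1671447075044355839596852000000.00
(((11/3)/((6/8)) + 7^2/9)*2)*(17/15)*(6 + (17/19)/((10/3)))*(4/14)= 41.95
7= 7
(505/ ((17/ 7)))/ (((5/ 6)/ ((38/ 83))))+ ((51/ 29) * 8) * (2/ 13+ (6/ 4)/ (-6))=60051282/ 531947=112.89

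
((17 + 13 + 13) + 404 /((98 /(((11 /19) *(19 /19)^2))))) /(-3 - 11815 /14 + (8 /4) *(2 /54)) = -2281770 /42574763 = -0.05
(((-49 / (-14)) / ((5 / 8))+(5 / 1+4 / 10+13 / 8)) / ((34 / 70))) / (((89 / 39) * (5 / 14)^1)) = 193011 / 6052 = 31.89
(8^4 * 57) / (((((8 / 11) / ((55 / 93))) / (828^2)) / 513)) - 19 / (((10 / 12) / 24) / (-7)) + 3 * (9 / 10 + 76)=20699362740663741 / 310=66772137873108.84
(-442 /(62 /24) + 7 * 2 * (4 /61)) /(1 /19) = -6114352 /1891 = -3233.40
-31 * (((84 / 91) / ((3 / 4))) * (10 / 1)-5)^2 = -279775 / 169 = -1655.47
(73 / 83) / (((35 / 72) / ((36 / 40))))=23652 / 14525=1.63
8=8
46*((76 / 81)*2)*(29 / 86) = 101384 / 3483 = 29.11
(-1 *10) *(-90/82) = 450/41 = 10.98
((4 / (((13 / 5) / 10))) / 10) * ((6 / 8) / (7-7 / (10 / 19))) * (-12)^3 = 28800 / 91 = 316.48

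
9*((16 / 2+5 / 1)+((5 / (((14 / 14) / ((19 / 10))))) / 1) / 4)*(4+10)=7749 / 4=1937.25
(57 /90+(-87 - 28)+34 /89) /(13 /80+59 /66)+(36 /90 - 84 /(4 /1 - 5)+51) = 34136457 /1241105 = 27.50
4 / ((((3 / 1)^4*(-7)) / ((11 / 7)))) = -44 / 3969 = -0.01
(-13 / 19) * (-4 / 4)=13 / 19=0.68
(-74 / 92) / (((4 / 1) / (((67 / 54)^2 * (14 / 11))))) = -1162651 / 2950992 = -0.39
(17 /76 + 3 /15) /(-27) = -161 /10260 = -0.02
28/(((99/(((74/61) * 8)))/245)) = 4061120/6039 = 672.48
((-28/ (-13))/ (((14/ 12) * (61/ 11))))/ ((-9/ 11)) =-968/ 2379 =-0.41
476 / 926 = 238 / 463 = 0.51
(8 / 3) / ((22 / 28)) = 112 / 33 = 3.39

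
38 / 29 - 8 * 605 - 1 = -140351 / 29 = -4839.69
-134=-134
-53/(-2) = 53/2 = 26.50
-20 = -20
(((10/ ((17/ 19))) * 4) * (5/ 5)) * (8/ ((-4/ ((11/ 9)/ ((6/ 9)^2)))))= -4180/ 17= -245.88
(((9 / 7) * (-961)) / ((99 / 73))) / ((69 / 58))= -4068874 / 5313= -765.83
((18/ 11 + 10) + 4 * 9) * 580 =303920/ 11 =27629.09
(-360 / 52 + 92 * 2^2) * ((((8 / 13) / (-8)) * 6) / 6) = -4694 / 169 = -27.78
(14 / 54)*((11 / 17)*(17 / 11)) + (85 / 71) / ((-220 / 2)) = 0.25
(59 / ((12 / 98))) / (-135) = -2891 / 810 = -3.57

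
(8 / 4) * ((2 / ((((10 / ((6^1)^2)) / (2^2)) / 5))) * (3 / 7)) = 864 / 7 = 123.43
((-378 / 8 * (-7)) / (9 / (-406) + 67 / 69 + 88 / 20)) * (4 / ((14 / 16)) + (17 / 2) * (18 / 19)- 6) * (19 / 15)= 777430521 / 1498426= 518.83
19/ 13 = 1.46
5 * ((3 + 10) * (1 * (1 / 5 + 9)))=598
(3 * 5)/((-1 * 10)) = -3/2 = -1.50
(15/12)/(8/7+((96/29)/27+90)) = 9135/666968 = 0.01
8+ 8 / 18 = 76 / 9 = 8.44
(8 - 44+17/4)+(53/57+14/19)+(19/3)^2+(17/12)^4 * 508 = 10659151/5184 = 2056.16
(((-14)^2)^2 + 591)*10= 390070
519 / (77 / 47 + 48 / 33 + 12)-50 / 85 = 87911 / 2601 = 33.80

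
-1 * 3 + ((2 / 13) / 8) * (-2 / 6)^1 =-469 / 156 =-3.01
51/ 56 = 0.91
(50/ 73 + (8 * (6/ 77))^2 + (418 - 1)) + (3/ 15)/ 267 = 241567789702/ 577810695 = 418.07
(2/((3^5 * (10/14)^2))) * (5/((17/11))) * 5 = 1078/4131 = 0.26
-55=-55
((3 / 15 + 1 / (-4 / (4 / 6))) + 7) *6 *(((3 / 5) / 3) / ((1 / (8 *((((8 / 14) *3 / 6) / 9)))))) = 3376 / 1575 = 2.14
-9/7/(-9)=1/7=0.14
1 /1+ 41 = 42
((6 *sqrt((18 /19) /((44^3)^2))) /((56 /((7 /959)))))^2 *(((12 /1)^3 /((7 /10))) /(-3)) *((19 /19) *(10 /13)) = -18225 /360577221790577792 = -0.00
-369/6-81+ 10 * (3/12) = -140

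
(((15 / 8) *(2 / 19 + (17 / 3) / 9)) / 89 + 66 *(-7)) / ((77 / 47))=-2643634333 / 9374904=-281.99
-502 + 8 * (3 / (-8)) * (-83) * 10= 1988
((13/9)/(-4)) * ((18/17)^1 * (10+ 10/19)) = -1300/323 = -4.02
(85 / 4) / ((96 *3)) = 85 / 1152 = 0.07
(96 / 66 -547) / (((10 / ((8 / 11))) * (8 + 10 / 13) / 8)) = -1248208 / 34485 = -36.20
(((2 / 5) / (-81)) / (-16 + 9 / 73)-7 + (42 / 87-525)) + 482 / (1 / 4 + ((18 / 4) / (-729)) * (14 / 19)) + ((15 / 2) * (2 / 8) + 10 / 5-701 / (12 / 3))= 1260.84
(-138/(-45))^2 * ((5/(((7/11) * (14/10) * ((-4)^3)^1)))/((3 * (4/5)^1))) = -29095/84672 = -0.34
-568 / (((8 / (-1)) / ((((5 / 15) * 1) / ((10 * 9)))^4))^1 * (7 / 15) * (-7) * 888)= -0.00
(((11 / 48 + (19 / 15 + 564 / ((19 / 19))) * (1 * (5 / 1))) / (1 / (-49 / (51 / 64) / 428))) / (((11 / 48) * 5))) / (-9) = 787920 / 20009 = 39.38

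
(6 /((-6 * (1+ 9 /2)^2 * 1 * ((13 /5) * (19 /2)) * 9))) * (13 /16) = -5 /41382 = -0.00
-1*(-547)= 547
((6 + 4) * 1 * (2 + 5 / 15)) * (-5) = -350 / 3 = -116.67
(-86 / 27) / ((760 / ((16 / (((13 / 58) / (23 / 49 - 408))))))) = 10484776 / 85995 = 121.92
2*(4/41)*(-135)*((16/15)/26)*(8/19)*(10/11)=-0.41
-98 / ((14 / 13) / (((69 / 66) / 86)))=-2093 / 1892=-1.11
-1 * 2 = -2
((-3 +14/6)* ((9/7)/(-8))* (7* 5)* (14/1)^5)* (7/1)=14117880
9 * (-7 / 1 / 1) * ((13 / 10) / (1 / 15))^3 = -3737097 / 8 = -467137.12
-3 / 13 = -0.23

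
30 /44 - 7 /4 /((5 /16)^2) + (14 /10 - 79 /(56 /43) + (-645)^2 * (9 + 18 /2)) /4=115320155513 /61600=1872080.45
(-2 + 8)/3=2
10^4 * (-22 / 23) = -220000 / 23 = -9565.22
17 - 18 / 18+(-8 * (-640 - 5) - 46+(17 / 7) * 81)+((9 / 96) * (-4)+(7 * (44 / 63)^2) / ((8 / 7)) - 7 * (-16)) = 24681859 / 4536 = 5441.33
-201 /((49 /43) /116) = -1002588 /49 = -20460.98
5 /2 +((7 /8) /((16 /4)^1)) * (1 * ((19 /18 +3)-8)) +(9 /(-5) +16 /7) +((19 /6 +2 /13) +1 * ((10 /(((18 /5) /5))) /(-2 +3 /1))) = 1688867 /87360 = 19.33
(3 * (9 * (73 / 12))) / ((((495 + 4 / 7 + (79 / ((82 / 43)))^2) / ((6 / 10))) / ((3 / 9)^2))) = 0.00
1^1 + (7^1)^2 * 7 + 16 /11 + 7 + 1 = 3888 /11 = 353.45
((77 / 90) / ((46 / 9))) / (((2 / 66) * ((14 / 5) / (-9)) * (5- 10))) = 3267 / 920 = 3.55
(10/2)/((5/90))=90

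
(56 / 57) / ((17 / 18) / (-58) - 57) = -0.02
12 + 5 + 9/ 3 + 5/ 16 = 20.31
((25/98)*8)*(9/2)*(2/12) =75/49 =1.53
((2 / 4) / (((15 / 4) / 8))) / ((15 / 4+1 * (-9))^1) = -64 / 315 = -0.20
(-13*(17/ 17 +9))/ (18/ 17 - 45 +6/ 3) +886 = 633928/ 713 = 889.10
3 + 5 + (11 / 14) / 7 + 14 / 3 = 12.78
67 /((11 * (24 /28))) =469 /66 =7.11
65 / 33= 1.97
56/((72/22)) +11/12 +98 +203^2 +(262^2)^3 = 11644215885911125/36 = 323450441275309.03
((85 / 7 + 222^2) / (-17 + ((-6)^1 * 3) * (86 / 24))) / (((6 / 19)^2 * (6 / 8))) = -249142706 / 30807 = -8087.21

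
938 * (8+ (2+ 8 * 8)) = 69412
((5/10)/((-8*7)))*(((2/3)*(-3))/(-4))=-1/224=-0.00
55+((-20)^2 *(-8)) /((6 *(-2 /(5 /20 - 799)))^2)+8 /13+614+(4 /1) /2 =-368605663 /26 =-14177140.88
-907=-907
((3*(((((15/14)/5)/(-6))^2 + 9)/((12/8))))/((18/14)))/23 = 7057/11592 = 0.61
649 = 649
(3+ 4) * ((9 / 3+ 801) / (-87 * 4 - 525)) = -1876 / 291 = -6.45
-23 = -23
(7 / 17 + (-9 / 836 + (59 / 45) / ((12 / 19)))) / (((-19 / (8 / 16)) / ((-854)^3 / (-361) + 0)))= -369986146762274 / 3289953645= -112459.38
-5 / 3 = -1.67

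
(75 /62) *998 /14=37425 /434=86.23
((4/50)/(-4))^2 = 1/2500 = 0.00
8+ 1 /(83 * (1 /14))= 678 /83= 8.17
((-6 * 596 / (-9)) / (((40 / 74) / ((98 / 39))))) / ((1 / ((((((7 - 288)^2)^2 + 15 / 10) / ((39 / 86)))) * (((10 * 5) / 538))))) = 2896928651834081900 / 1227447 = 2360125245191.10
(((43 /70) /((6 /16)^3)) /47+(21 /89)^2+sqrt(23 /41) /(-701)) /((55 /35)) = 106781383 /552846195 - 7 * sqrt(943) /316151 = 0.19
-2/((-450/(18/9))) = 2/225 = 0.01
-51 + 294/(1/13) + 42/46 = 86754/23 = 3771.91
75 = 75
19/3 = 6.33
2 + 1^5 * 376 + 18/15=1896/5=379.20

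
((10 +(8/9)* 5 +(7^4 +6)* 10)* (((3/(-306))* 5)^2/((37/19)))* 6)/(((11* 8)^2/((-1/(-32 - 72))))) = 12870125/58130227584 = 0.00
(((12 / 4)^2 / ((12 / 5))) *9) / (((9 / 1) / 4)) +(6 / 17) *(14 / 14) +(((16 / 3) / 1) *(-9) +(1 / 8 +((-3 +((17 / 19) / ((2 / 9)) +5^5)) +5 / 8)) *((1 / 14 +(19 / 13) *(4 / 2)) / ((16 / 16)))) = 2194011515 / 235144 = 9330.50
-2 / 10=-1 / 5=-0.20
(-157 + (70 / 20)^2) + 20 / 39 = -22501 / 156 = -144.24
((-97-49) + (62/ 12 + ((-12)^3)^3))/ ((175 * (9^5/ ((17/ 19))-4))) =-446.79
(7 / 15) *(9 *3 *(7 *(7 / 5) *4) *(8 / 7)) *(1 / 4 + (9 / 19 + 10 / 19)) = 3528 / 5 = 705.60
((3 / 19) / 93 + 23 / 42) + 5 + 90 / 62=173189 / 24738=7.00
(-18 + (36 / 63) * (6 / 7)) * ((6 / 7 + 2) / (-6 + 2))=4290 / 343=12.51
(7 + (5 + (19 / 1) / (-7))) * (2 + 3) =325 / 7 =46.43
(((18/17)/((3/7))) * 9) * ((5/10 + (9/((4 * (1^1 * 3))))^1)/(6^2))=105/136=0.77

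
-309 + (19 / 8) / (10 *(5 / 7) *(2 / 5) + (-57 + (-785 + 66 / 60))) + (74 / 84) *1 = -308.12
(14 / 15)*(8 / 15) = 112 / 225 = 0.50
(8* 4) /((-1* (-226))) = 16 /113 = 0.14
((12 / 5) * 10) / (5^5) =24 / 3125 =0.01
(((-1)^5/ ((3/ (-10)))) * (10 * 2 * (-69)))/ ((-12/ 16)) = 18400/ 3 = 6133.33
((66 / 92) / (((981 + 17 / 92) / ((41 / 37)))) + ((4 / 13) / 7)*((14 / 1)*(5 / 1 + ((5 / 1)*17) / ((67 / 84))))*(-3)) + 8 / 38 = -46044059182 / 223776851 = -205.76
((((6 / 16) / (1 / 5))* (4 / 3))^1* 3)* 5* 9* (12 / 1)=4050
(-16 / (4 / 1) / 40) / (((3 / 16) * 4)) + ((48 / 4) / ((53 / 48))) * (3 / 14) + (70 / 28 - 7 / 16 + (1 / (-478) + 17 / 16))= 5.32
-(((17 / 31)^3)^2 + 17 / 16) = -15473763681 / 14200058896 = -1.09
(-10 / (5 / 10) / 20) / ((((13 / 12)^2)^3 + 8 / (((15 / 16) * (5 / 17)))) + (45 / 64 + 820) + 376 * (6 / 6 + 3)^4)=-74649600 / 7249023561553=-0.00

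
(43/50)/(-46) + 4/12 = 2171/6900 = 0.31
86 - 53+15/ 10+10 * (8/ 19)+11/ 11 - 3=1395/ 38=36.71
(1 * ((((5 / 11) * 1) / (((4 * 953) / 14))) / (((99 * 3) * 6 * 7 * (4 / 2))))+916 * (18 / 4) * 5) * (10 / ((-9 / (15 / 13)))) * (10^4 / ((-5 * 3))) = 19250467533062500 / 1092821301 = 17615384.62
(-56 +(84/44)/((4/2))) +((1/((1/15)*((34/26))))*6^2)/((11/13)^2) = 2146303/4114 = 521.71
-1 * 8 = -8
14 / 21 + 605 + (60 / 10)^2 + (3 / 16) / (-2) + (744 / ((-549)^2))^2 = 207225345874661 / 322995778848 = 641.57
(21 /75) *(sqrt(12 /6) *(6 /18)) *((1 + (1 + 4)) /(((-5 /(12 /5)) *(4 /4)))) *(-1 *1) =168 *sqrt(2) /625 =0.38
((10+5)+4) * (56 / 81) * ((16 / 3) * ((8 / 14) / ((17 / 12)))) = 38912 / 1377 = 28.26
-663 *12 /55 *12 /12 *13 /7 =-268.64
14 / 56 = 1 / 4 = 0.25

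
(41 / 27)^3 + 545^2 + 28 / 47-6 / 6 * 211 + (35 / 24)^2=17573675908525 / 59206464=296820.22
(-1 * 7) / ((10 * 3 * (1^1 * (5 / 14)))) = -49 / 75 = -0.65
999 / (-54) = -37 / 2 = -18.50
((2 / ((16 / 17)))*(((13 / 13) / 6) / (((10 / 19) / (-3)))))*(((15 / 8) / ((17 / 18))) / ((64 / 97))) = -49761 / 8192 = -6.07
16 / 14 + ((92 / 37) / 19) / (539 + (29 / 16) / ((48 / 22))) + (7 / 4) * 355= 2539609554579 / 4080394780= 622.39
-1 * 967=-967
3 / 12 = 1 / 4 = 0.25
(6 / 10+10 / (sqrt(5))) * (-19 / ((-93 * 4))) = 19 / 620+19 * sqrt(5) / 186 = 0.26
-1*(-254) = 254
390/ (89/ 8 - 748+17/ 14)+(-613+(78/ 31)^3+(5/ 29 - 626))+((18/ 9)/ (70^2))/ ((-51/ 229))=-418524386707150139/ 342090945240450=-1223.43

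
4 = 4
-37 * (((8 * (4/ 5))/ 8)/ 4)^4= -37/ 625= -0.06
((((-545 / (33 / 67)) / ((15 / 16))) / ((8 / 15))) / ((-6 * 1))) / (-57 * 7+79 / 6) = -14606 / 15279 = -0.96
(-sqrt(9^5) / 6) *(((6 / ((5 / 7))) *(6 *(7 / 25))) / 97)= -71442 / 12125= -5.89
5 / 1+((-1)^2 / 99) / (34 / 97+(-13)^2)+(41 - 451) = -658640468 / 1626273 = -405.00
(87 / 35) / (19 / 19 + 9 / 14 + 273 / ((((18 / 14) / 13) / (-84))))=-58 / 5410215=-0.00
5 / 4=1.25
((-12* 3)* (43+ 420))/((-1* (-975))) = -5556/325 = -17.10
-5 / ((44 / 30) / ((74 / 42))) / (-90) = 185 / 2772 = 0.07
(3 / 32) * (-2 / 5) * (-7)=21 / 80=0.26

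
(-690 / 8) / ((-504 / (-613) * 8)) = -70495 / 5376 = -13.11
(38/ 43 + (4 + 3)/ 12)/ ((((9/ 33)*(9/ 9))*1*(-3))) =-8327/ 4644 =-1.79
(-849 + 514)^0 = 1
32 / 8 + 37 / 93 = 409 / 93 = 4.40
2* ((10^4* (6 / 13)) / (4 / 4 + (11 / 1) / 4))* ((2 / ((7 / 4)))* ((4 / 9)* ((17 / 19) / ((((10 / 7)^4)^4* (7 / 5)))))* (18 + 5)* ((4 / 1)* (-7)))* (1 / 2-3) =1856296550387713 / 434179687500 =4275.41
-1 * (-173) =173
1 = 1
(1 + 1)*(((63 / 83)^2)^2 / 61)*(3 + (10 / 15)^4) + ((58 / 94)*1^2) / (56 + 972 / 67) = 27992260408307 / 642761641794268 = 0.04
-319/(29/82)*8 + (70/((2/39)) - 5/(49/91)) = -41022/7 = -5860.29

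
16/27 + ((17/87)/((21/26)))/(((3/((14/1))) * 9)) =5060/7047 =0.72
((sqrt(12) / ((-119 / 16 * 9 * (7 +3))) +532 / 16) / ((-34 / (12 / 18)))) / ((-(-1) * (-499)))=133 / 101796- 16 * sqrt(3) / 136279395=0.00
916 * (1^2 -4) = -2748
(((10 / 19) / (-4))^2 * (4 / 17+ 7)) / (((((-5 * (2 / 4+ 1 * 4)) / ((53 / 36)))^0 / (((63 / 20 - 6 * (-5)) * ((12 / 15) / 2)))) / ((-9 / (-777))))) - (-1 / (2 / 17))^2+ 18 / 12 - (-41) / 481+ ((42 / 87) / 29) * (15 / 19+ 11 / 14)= -577510262727 / 8177796536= -70.62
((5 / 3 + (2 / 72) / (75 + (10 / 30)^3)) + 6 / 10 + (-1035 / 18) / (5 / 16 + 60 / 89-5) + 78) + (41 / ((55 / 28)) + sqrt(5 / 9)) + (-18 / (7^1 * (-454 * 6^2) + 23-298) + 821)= sqrt(5) / 3 + 54714185150197801 / 58426167226680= 937.21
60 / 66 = 10 / 11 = 0.91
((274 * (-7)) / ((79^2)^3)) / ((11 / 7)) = -13426 / 2673962010731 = -0.00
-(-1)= 1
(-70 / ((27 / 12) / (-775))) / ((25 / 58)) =503440 / 9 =55937.78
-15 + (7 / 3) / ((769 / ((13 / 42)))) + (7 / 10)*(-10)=-304511 / 13842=-22.00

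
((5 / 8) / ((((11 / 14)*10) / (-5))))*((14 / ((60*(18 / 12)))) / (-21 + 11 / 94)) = 2303 / 777348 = 0.00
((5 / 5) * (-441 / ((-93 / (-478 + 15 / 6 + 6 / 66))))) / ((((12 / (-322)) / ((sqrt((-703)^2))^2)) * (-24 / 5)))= -6228266129.59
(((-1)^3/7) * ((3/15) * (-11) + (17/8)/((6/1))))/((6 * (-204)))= -443/2056320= -0.00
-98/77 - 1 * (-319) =317.73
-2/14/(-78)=1/546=0.00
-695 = -695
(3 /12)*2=1 /2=0.50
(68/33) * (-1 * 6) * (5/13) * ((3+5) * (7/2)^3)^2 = -80001320/143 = -559449.79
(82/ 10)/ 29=41/ 145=0.28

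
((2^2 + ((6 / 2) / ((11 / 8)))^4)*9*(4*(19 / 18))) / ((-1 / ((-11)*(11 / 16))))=1854115 / 242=7661.63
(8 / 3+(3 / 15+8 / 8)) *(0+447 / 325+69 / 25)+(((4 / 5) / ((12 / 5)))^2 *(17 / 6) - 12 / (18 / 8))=962761 / 87750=10.97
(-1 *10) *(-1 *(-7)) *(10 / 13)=-700 / 13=-53.85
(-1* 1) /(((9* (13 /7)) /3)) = -7 /39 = -0.18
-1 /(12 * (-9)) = 1 /108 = 0.01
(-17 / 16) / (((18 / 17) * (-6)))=289 / 1728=0.17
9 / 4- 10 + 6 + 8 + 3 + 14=93 / 4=23.25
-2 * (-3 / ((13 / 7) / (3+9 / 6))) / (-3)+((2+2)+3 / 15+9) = 543 / 65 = 8.35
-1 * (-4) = 4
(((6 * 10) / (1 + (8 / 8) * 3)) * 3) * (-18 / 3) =-270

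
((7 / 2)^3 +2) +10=439 / 8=54.88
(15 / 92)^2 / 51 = 75 / 143888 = 0.00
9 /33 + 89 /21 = 1042 /231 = 4.51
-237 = -237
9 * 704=6336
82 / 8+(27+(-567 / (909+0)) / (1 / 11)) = 30.39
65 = 65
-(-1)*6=6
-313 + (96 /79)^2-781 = -6818438 /6241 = -1092.52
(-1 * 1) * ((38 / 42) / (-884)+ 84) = -84.00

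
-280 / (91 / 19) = -760 / 13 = -58.46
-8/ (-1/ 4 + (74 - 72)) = -32/ 7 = -4.57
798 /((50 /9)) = 3591 /25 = 143.64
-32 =-32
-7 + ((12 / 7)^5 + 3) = 181604 / 16807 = 10.81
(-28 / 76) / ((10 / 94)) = -329 / 95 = -3.46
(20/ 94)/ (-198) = -5/ 4653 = -0.00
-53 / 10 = -5.30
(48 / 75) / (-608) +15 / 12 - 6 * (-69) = 788973 / 1900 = 415.25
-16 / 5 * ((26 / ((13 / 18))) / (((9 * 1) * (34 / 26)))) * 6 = -4992 / 85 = -58.73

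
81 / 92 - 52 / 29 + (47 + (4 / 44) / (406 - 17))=526152787 / 11416372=46.09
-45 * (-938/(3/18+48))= 253260/289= 876.33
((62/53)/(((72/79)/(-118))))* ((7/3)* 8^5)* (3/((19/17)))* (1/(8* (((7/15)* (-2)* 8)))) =1572062080/3021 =520378.05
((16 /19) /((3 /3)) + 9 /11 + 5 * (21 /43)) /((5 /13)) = 479258 /44935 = 10.67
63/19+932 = 17771/19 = 935.32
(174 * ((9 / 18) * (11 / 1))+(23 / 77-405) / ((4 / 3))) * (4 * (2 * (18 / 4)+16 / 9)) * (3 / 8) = 3253865 / 308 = 10564.50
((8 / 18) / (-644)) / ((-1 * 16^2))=1 / 370944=0.00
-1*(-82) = 82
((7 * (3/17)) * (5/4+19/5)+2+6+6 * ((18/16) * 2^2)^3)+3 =47939/85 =563.99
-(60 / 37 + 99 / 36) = -647 / 148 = -4.37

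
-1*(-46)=46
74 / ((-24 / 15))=-185 / 4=-46.25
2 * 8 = 16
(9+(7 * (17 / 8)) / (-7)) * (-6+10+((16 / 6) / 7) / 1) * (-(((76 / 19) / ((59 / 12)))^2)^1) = -485760 / 24367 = -19.94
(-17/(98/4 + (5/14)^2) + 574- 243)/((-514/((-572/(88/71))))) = 1471635815/4962156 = 296.57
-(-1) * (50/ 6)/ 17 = 25/ 51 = 0.49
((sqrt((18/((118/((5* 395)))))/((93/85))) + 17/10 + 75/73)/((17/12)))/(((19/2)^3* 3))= 31856/42560095 + 160* sqrt(36845205)/213266887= 0.01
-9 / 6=-3 / 2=-1.50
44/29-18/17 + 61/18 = 34141/8874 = 3.85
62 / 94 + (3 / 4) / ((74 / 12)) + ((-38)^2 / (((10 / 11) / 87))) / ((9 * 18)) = 400889797 / 469530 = 853.81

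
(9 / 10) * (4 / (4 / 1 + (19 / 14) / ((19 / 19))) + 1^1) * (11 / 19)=0.91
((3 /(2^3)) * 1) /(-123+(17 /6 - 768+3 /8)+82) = -9 /19339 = -0.00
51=51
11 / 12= 0.92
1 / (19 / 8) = 8 / 19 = 0.42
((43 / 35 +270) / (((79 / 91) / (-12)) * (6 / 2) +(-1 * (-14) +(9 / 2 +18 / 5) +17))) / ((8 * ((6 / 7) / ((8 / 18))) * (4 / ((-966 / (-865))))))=139081943 / 1101842190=0.13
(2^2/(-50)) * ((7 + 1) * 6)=-3.84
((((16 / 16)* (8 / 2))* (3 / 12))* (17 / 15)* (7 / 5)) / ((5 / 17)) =2023 / 375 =5.39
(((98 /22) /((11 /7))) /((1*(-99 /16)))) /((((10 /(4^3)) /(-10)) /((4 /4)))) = 351232 /11979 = 29.32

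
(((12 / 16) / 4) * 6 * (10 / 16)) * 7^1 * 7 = 34.45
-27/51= -9/17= -0.53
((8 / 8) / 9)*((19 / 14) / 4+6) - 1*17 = -8213 / 504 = -16.30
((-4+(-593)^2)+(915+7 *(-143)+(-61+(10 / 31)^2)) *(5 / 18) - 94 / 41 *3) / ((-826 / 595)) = -21195527438815 / 83687724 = -253269.25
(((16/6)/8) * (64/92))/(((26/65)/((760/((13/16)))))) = 486400/897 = 542.25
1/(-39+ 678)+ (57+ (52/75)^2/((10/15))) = 57.72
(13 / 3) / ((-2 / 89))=-1157 / 6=-192.83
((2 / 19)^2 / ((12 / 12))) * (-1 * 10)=-40 / 361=-0.11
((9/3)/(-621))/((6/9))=-1/138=-0.01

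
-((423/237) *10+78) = -7572/79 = -95.85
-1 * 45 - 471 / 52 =-54.06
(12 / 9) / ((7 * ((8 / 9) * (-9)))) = -0.02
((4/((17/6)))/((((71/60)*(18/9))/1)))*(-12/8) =-1080/1207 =-0.89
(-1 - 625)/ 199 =-626/ 199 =-3.15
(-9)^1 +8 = -1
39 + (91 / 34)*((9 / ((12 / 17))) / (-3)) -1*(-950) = 7821 / 8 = 977.62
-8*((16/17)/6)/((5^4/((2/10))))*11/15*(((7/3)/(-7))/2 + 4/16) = -176/7171875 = -0.00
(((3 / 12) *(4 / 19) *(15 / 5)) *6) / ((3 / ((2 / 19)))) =12 / 361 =0.03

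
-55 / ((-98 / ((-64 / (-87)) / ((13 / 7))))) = 1760 / 7917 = 0.22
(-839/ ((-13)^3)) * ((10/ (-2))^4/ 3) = 524375/ 6591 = 79.56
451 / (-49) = -451 / 49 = -9.20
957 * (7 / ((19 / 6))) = 40194 / 19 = 2115.47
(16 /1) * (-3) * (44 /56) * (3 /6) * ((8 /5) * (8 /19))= -8448 /665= -12.70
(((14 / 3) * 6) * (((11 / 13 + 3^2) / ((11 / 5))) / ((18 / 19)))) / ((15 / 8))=272384 / 3861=70.55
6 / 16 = 3 / 8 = 0.38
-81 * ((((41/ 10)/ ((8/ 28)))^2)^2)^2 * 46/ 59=-85756693713954549962823/ 755200000000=-113554944006.83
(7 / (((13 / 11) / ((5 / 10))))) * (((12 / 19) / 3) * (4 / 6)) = 308 / 741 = 0.42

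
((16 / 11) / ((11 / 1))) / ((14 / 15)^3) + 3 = 131259 / 41503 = 3.16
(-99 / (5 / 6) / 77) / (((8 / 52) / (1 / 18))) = -39 / 70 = -0.56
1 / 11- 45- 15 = -659 / 11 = -59.91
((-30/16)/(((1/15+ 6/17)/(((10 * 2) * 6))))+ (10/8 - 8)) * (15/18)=-387315/856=-452.47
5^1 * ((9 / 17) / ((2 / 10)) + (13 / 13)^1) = 310 / 17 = 18.24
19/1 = 19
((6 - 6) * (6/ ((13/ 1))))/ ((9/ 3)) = 0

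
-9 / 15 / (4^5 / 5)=-3 / 1024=-0.00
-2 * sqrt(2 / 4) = -sqrt(2) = -1.41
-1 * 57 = -57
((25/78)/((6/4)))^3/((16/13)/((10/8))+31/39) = 78125/14250249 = 0.01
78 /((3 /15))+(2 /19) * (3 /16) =59283 /152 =390.02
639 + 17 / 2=1295 / 2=647.50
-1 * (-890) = 890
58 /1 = 58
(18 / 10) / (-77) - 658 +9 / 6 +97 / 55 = -100833 / 154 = -654.76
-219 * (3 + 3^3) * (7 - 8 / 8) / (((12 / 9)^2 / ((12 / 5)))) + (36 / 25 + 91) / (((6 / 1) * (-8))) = -63862711 / 1200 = -53218.93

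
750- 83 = 667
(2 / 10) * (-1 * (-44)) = 44 / 5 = 8.80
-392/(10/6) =-1176/5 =-235.20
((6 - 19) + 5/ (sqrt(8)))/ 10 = -13/ 10 + sqrt(2)/ 8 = -1.12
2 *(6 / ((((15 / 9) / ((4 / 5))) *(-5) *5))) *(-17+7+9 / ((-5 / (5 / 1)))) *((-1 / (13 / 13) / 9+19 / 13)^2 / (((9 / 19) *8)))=18024008 / 8555625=2.11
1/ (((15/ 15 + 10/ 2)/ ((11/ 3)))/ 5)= 55/ 18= 3.06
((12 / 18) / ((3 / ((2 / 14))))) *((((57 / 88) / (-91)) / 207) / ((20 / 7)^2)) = -19 / 142084800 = -0.00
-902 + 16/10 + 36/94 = -211504/235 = -900.02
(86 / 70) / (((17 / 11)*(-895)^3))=-473 / 426565838125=-0.00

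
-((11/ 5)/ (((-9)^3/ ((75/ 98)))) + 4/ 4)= -23759/ 23814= -1.00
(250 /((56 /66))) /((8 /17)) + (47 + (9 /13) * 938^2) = 887862809 /1456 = 609795.89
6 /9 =2 /3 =0.67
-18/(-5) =18/5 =3.60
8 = 8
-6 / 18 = -0.33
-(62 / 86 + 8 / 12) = -179 / 129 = -1.39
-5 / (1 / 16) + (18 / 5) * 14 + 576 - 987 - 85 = -2628 / 5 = -525.60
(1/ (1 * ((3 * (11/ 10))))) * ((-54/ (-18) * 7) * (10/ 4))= 175/ 11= 15.91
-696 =-696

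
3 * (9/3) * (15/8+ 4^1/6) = 183/8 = 22.88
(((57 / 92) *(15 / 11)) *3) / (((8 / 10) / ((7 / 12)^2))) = 69825 / 64768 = 1.08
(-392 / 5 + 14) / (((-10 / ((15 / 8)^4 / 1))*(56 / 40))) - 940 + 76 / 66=-119217397 / 135168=-881.99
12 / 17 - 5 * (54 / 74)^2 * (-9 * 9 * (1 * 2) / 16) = 5150589 / 186184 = 27.66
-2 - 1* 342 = -344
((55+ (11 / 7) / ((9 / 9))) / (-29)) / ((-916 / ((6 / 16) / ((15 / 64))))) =0.00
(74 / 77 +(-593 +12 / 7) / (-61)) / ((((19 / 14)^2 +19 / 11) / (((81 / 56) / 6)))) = 16681 / 23180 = 0.72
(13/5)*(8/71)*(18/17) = 0.31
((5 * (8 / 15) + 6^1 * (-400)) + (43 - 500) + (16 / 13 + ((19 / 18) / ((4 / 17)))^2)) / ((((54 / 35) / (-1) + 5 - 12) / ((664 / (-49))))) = -79231804565 / 17631432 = -4493.78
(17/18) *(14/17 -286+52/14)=-16747/63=-265.83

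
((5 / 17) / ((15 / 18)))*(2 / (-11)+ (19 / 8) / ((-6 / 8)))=-13 / 11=-1.18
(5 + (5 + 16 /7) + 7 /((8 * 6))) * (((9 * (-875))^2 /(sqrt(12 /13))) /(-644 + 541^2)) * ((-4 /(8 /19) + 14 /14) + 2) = -17860.06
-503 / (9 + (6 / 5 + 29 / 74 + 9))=-186110 / 7249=-25.67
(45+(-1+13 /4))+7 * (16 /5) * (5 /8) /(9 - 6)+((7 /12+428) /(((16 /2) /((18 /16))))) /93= 52.56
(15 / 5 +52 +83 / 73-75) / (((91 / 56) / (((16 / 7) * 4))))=-106.13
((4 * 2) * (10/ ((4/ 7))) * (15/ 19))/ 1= 2100/ 19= 110.53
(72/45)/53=8/265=0.03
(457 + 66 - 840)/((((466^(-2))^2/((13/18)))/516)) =-16712627462648416/3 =-5570875820882805.33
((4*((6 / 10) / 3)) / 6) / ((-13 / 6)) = -4 / 65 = -0.06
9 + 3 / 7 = 66 / 7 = 9.43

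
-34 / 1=-34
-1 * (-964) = 964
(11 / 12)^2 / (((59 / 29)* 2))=3509 / 16992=0.21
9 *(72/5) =648/5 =129.60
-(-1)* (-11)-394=-405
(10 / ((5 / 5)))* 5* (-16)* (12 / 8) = -1200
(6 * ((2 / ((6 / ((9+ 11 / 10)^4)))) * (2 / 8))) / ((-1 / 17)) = -1769026817 / 20000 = -88451.34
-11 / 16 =-0.69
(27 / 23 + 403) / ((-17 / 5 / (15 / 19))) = -697200 / 7429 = -93.85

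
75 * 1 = 75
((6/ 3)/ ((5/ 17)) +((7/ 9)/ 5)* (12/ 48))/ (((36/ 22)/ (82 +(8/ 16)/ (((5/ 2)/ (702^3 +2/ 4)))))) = 9368985902617/ 32400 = 289166231.56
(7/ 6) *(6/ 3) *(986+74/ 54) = 2303.86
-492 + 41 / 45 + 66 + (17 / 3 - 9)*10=-20629 / 45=-458.42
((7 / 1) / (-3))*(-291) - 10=669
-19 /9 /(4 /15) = -95 /12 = -7.92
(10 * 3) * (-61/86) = -915/43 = -21.28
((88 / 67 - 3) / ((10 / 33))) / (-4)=3729 / 2680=1.39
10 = 10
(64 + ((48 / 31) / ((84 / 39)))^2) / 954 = 1519016 / 22461453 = 0.07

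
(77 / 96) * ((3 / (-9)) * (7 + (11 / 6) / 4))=-1.99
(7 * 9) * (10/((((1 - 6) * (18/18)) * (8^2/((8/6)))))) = -21/8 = -2.62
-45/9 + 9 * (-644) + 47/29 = -5799.38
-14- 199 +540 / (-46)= -5169 / 23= -224.74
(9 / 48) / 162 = 1 / 864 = 0.00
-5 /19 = -0.26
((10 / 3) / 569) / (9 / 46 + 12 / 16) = 920 / 148509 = 0.01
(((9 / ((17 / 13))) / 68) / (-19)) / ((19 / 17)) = -117 / 24548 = -0.00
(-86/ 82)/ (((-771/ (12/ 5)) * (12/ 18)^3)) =0.01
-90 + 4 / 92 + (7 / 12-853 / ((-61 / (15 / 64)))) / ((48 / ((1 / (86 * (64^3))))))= -89.96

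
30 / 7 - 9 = -33 / 7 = -4.71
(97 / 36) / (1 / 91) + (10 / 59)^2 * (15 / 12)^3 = 122935273 / 501264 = 245.25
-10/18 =-5/9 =-0.56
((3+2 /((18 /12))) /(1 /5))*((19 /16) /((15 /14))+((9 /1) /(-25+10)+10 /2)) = 8593 /72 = 119.35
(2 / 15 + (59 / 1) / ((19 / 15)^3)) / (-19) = -3000593 / 1954815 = -1.53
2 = 2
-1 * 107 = -107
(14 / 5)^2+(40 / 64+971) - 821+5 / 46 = 729439 / 4600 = 158.57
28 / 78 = 0.36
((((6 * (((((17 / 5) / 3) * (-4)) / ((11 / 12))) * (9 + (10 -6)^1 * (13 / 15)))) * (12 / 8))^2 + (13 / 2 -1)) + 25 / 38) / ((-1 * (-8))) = 3656288421 / 95000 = 38487.25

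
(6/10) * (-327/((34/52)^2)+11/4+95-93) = -2636151/5780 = -456.08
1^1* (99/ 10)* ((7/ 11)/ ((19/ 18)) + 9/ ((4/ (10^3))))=2116692/ 95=22280.97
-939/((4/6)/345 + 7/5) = -971865/1451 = -669.79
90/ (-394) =-45/ 197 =-0.23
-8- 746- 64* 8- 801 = -2067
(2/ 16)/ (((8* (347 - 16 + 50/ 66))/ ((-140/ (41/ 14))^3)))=-138657750/ 26948111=-5.15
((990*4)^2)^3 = 3856302691946496000000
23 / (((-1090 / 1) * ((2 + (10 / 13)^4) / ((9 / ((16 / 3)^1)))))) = -656903 / 43355840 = -0.02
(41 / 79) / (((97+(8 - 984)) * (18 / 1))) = -41 / 1249938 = -0.00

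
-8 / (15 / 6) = -3.20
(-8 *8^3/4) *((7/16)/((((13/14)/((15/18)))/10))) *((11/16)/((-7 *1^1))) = 15400/39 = 394.87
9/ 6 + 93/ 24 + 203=1667/ 8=208.38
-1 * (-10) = 10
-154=-154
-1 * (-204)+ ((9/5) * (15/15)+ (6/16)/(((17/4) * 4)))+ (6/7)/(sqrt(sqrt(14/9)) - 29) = -15138 * 14^(1/4) * sqrt(3)/44558605 - 522 * sqrt(14)/44558605 - 6 * 14^(3/4) * sqrt(3)/44558605+ 1247096446623/6059970280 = 205.79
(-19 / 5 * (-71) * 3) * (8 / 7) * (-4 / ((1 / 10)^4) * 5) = -1295040000 / 7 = -185005714.29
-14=-14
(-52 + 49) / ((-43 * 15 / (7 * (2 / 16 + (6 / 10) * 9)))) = 1547 / 8600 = 0.18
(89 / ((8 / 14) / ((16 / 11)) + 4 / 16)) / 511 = 178 / 657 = 0.27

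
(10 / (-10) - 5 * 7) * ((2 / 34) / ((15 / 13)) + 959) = -2934696 / 85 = -34525.84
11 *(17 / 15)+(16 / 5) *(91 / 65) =1271 / 75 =16.95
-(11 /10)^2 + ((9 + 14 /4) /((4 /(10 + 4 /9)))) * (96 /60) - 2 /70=321197 /6300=50.98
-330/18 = -55/3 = -18.33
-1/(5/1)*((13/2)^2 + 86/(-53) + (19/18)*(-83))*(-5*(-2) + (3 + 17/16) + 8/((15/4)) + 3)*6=82598903/76320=1082.27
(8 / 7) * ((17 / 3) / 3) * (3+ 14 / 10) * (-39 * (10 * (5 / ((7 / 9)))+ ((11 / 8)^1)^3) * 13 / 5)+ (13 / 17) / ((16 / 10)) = -128787242467 / 1999200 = -64419.39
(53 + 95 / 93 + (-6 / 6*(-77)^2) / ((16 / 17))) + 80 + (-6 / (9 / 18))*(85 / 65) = -119569777 / 19344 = -6181.23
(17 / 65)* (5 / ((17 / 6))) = 0.46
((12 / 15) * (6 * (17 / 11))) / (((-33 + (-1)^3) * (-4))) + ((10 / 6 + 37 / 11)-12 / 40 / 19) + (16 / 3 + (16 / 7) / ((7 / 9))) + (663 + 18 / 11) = 69431679 / 102410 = 677.98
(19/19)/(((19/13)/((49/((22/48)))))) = 15288/209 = 73.15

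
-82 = -82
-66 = -66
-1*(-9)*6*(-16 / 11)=-864 / 11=-78.55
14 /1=14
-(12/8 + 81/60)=-57/20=-2.85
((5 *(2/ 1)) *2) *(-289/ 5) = -1156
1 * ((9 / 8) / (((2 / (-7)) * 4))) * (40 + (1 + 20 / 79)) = -205317 / 5056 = -40.61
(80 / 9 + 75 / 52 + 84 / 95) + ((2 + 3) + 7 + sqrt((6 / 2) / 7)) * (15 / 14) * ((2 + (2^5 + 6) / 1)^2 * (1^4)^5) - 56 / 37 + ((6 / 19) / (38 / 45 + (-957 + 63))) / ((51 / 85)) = 12000 * sqrt(21) / 49 + 1190660829592037 / 57852063360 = 21703.39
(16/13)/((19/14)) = 224/247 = 0.91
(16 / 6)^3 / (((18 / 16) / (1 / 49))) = 4096 / 11907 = 0.34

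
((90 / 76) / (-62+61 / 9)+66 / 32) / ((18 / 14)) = 102793 / 64752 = 1.59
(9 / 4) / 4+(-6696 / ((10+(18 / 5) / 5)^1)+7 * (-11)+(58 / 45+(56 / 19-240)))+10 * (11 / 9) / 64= -1716968267 / 1833120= -936.64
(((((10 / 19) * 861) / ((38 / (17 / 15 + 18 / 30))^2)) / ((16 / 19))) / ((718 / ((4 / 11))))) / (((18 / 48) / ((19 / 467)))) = 97006 / 1576776465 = 0.00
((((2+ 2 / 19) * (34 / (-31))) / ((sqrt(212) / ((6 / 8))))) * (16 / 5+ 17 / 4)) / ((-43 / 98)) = 2.02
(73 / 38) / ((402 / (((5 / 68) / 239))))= 365 / 248265552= 0.00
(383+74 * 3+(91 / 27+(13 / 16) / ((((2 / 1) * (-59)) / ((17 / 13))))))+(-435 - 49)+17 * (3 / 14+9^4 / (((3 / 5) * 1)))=66378960643 / 356832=186023.00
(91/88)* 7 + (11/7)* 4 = 8331/616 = 13.52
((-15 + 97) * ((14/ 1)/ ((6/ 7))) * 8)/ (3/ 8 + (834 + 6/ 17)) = 4371584/ 340569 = 12.84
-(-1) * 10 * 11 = 110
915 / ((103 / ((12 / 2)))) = 5490 / 103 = 53.30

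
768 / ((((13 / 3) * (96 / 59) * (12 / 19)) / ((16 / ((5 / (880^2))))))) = 5555855360 / 13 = 427373489.23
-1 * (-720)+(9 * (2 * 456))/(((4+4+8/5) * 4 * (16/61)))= 98235/64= 1534.92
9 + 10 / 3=37 / 3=12.33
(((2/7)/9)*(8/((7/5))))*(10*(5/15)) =800/1323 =0.60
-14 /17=-0.82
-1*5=-5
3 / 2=1.50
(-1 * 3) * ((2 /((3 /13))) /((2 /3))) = -39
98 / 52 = 49 / 26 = 1.88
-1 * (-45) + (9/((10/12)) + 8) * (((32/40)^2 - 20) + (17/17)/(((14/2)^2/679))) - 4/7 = -51647/875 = -59.03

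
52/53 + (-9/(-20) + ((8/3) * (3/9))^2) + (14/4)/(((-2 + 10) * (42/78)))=3.03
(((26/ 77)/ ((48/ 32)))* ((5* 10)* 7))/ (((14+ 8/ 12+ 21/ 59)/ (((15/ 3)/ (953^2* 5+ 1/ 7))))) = 1342250/ 232436801421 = 0.00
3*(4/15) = 4/5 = 0.80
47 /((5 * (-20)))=-47 /100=-0.47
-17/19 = -0.89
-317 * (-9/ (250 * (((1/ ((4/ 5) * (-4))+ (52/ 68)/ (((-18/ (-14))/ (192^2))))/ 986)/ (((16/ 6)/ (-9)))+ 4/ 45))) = -27545463936/ 180932560525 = -0.15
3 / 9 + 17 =52 / 3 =17.33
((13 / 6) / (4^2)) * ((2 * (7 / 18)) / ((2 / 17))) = 1547 / 1728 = 0.90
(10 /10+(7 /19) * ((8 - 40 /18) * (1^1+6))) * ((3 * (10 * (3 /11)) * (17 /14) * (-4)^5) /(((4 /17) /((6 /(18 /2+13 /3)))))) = -452615616 /1463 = -309374.99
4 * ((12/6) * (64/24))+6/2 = 73/3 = 24.33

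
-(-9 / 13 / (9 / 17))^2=-289 / 169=-1.71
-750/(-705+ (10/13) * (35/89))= 173550/163067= 1.06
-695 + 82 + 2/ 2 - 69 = -681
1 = 1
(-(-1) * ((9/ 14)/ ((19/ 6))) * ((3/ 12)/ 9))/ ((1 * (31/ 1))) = 3/ 16492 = 0.00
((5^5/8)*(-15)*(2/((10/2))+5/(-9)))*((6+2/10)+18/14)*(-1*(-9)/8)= 245625/32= 7675.78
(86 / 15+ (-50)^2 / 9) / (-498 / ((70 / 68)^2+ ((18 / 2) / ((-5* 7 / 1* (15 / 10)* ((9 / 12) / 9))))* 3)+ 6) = 1319311159 / 481275135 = 2.74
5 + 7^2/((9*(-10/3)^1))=101/30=3.37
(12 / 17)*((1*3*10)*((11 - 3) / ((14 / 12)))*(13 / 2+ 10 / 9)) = 131520 / 119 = 1105.21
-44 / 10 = -22 / 5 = -4.40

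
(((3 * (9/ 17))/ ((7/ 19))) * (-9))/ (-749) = 4617/ 89131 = 0.05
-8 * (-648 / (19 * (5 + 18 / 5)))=25920 / 817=31.73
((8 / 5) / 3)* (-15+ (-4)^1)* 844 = -128288 / 15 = -8552.53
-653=-653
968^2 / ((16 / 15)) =878460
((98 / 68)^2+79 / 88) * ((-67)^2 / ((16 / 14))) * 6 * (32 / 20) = 7131732657 / 63580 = 112169.43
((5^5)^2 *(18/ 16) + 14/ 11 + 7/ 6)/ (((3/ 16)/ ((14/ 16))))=51269542.63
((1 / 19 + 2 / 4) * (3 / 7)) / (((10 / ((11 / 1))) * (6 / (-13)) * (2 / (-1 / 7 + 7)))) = -1287 / 665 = -1.94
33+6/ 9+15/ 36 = 409/ 12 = 34.08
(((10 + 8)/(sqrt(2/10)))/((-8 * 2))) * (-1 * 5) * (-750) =-16875 * sqrt(5)/4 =-9433.41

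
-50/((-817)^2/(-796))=39800/667489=0.06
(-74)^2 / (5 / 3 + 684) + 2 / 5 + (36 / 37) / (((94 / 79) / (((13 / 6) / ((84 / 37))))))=9.17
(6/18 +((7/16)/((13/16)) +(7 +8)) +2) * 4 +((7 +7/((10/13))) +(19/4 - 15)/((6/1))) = 44657/520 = 85.88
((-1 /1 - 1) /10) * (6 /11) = -6 /55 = -0.11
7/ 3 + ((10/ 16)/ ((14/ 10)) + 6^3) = 36755/ 168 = 218.78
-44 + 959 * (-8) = -7716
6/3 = 2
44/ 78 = 22/ 39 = 0.56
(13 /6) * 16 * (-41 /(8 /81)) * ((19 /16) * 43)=-11757447 /16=-734840.44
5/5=1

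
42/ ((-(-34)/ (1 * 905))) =1117.94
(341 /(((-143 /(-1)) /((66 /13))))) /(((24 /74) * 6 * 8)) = 12617 /16224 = 0.78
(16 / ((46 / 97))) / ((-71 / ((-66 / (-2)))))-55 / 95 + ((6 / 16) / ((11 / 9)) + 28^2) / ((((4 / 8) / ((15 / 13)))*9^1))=9841514825 / 53242332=184.84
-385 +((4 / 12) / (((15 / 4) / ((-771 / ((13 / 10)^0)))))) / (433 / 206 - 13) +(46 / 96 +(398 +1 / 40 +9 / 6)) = 11472533 / 538800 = 21.29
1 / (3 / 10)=10 / 3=3.33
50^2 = 2500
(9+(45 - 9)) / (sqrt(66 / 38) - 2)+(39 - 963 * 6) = -248487 / 43 - 45 * sqrt(627) / 43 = -5804.97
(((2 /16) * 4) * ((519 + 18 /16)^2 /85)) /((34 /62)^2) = 16638678081 /3144320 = 5291.66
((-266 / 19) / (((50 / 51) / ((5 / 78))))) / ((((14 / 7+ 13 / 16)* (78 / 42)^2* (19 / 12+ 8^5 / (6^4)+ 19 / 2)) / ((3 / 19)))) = -5037984 / 12296444225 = -0.00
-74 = -74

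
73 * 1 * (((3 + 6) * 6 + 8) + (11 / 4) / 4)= 73219 / 16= 4576.19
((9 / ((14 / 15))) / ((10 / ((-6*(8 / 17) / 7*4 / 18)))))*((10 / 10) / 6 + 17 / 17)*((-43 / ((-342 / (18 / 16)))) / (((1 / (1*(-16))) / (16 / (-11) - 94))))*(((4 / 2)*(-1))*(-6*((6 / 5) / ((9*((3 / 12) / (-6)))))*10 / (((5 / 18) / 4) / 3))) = 1283973120 / 3553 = 361377.18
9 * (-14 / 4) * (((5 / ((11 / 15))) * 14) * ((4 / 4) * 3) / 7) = -1288.64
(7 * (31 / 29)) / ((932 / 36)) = 1953 / 6757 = 0.29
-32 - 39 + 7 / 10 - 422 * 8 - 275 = -37213 / 10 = -3721.30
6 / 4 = 3 / 2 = 1.50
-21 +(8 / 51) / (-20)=-5357 / 255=-21.01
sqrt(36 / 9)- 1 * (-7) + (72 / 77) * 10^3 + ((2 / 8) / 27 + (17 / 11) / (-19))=149154647 / 158004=943.99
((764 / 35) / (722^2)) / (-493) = -191 / 2248688855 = -0.00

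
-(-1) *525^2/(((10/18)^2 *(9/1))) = 99225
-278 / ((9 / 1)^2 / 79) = -21962 / 81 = -271.14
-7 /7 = -1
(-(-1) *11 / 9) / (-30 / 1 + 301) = 11 / 2439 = 0.00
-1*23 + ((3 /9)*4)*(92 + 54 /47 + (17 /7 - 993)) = -1203709 /987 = -1219.56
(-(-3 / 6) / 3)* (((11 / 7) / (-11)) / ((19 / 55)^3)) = -166375 / 288078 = -0.58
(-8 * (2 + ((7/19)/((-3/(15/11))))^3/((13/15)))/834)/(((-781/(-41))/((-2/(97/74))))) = 5745653980688/3749220938204313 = 0.00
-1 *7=-7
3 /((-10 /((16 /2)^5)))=-49152 /5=-9830.40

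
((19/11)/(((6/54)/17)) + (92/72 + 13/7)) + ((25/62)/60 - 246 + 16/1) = 6430183/171864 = 37.41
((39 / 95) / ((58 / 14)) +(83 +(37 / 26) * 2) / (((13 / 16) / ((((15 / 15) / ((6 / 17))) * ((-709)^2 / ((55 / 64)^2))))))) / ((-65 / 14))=-803551842655983078 / 18309523375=-43887097.78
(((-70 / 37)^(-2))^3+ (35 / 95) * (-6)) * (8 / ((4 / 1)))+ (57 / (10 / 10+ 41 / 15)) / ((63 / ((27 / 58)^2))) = -254077218008279 / 58747292843750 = -4.32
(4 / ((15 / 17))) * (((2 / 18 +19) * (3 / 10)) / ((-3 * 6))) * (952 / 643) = -2783648 / 1302075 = -2.14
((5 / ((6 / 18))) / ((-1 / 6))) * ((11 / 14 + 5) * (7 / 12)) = -1215 / 4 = -303.75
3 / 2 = 1.50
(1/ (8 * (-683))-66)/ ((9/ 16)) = -721250/ 6147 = -117.33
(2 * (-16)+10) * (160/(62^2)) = -880/961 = -0.92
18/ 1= 18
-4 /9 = -0.44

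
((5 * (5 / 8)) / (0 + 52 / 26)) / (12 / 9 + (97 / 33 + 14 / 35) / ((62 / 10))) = 5115 / 6128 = 0.83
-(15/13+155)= -156.15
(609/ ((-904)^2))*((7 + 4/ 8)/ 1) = 9135/ 1634432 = 0.01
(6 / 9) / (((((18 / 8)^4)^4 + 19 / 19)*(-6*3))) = -4294967296 / 50031661063116699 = -0.00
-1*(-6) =6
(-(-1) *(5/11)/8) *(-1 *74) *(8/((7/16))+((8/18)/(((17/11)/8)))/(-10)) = -894364/11781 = -75.92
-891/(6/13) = -3861/2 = -1930.50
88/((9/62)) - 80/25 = 603.02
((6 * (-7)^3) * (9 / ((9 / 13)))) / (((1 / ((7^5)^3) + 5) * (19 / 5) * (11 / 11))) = -8142067989552245 / 5782286454418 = -1408.11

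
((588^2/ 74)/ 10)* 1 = 86436/ 185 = 467.22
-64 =-64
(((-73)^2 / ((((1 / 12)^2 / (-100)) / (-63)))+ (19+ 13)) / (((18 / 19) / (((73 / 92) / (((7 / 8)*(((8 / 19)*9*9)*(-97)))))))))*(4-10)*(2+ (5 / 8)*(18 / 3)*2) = 79733082.94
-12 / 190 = -6 / 95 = -0.06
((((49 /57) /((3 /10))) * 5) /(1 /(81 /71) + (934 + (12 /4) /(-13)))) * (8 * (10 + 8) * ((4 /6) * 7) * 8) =770515200 /9349729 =82.41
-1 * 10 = -10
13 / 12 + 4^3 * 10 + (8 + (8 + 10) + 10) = 8125 / 12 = 677.08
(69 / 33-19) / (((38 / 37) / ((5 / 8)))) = -17205 / 1672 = -10.29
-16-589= -605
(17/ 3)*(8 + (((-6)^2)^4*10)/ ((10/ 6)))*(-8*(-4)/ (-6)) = -2741135488/ 9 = -304570609.78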